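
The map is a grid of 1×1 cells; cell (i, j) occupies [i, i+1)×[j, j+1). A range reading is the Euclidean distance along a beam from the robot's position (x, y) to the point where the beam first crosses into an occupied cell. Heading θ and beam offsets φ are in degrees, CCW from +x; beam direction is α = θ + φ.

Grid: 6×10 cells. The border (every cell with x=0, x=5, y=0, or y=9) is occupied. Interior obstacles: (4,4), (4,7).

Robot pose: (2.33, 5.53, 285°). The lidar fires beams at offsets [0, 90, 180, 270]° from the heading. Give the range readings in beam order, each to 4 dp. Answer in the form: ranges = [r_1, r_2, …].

ranges = [4.6898, 2.7642, 3.5924, 1.3769]

beam 1: φ=0°, α=285°
  cosα=0.2588 sinα=-0.9659 | (2,5) | tMaxX 2.5887 tMaxY 0.5487 | tΔX 3.8637 tΔY 1.0353
    t=0.5487 [y] (2,4)
    t=1.5840 [y] (2,3)
    t=2.5887 [x] (3,3)
    t=2.6192 [y] (3,2)
    t=3.6545 [y] (3,1)
    t=4.6898 [y] (3,0) — stop
  → r_1 = 4.6898
beam 2: φ=90°, α=15°
  cosα=0.9659 sinα=0.2588 | (2,5) | tMaxX 0.6936 tMaxY 1.8159 | tΔX 1.0353 tΔY 3.8637
    t=0.6936 [x] (3,5)
    t=1.7289 [x] (4,5)
    t=1.8159 [y] (4,6)
    t=2.7642 [x] (5,6) — stop
  → r_2 = 2.7642
beam 3: φ=180°, α=105°
  cosα=-0.2588 sinα=0.9659 | (2,5) | tMaxX 1.2750 tMaxY 0.4866 | tΔX 3.8637 tΔY 1.0353
    t=0.4866 [y] (2,6)
    t=1.2750 [x] (1,6)
    t=1.5219 [y] (1,7)
    t=2.5571 [y] (1,8)
    t=3.5924 [y] (1,9) — stop
  → r_3 = 3.5924
beam 4: φ=270°, α=195°
  cosα=-0.9659 sinα=-0.2588 | (2,5) | tMaxX 0.3416 tMaxY 2.0478 | tΔX 1.0353 tΔY 3.8637
    t=0.3416 [x] (1,5)
    t=1.3769 [x] (0,5) — stop
  → r_4 = 1.3769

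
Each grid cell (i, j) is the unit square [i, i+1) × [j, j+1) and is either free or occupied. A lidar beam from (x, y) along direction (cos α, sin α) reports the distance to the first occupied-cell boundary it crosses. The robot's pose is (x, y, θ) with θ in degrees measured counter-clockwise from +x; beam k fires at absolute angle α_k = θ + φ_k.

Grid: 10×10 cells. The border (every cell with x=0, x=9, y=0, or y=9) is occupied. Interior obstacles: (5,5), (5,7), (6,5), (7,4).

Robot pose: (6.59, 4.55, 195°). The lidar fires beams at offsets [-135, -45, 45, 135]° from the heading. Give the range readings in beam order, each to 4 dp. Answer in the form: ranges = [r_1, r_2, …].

ranges = [0.5196, 0.9000, 4.0992, 0.4734]

beam 1: φ=-135°, α=60°
  direction (0.5000, 0.8660); cell (6,4); t to first gridline: x 0.8200, y 0.5196 (then +2.0000 / +1.1547)
    (6,5) via y @ 0.5196  # hit
  → r_1 = 0.5196
beam 2: φ=-45°, α=150°
  direction (-0.8660, 0.5000); cell (6,4); t to first gridline: x 0.6813, y 0.9000 (then +1.1547 / +2.0000)
    (5,4) via x @ 0.6813
    (5,5) via y @ 0.9000  # hit
  → r_2 = 0.9000
beam 3: φ=45°, α=240°
  direction (-0.5000, -0.8660); cell (6,4); t to first gridline: x 1.1800, y 0.6351 (then +2.0000 / +1.1547)
    (6,3) via y @ 0.6351
    (5,3) via x @ 1.1800
    (5,2) via y @ 1.7898
    (5,1) via y @ 2.9445
    (4,1) via x @ 3.1800
    (4,0) via y @ 4.0992  # hit
  → r_3 = 4.0992
beam 4: φ=135°, α=330°
  direction (0.8660, -0.5000); cell (6,4); t to first gridline: x 0.4734, y 1.1000 (then +1.1547 / +2.0000)
    (7,4) via x @ 0.4734  # hit
  → r_4 = 0.4734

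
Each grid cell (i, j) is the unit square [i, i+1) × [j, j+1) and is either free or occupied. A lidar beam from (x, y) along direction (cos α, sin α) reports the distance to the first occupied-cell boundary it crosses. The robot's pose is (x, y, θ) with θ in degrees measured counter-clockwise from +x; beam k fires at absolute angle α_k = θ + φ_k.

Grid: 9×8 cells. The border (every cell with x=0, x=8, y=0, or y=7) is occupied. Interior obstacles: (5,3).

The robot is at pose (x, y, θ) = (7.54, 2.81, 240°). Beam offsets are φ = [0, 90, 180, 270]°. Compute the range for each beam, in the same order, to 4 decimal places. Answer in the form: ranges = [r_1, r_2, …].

beam 1: φ=0°, α=240°
  d=(-0.5000,-0.8660)  start (7,2)  tX=1.0800 tY=0.9353  stride 1/|dx|=2.0000 1/|dy|=1.1547
    cross y-line → (7,1), t=0.9353
    cross x-line → (6,1), t=1.0800
    cross y-line → (6,0), t=2.0900 (wall)
  → r_1 = 2.0900
beam 2: φ=90°, α=330°
  d=(0.8660,-0.5000)  start (7,2)  tX=0.5312 tY=1.6200  stride 1/|dx|=1.1547 1/|dy|=2.0000
    cross x-line → (8,2), t=0.5312 (wall)
  → r_2 = 0.5312
beam 3: φ=180°, α=60°
  d=(0.5000,0.8660)  start (7,2)  tX=0.9200 tY=0.2194  stride 1/|dx|=2.0000 1/|dy|=1.1547
    cross y-line → (7,3), t=0.2194
    cross x-line → (8,3), t=0.9200 (wall)
  → r_3 = 0.9200
beam 4: φ=270°, α=150°
  d=(-0.8660,0.5000)  start (7,2)  tX=0.6235 tY=0.3800  stride 1/|dx|=1.1547 1/|dy|=2.0000
    cross y-line → (7,3), t=0.3800
    cross x-line → (6,3), t=0.6235
    cross x-line → (5,3), t=1.7782 (wall)
  → r_4 = 1.7782

ranges = [2.0900, 0.5312, 0.9200, 1.7782]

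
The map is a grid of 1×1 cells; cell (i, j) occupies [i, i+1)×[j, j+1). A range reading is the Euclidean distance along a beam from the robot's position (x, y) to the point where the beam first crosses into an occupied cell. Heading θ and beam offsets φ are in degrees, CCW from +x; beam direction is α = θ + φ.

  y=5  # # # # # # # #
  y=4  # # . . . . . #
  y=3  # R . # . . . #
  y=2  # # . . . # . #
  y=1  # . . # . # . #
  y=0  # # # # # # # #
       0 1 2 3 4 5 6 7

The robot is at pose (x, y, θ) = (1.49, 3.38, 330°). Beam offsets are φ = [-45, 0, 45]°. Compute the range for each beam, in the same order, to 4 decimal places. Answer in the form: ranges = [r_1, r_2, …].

ranges = [0.3934, 2.7600, 1.5633]

beam 1: φ=-45°, α=285°
  dir = (cos 285°, sin 285°) = (0.2588, -0.9659); from cell (1,3)
  next x-line at t=1.9705, next y-line at t=0.3934; Δt_x=3.8637, Δt_y=1.0353
    y: enter (1,2) at t=0.3934 ← occupied
  → r_1 = 0.3934
beam 2: φ=0°, α=330°
  dir = (cos 330°, sin 330°) = (0.8660, -0.5000); from cell (1,3)
  next x-line at t=0.5889, next y-line at t=0.7600; Δt_x=1.1547, Δt_y=2.0000
    x: enter (2,3) at t=0.5889
    y: enter (2,2) at t=0.7600
    x: enter (3,2) at t=1.7436
    y: enter (3,1) at t=2.7600 ← occupied
  → r_2 = 2.7600
beam 3: φ=45°, α=15°
  dir = (cos 15°, sin 15°) = (0.9659, 0.2588); from cell (1,3)
  next x-line at t=0.5280, next y-line at t=2.3955; Δt_x=1.0353, Δt_y=3.8637
    x: enter (2,3) at t=0.5280
    x: enter (3,3) at t=1.5633 ← occupied
  → r_3 = 1.5633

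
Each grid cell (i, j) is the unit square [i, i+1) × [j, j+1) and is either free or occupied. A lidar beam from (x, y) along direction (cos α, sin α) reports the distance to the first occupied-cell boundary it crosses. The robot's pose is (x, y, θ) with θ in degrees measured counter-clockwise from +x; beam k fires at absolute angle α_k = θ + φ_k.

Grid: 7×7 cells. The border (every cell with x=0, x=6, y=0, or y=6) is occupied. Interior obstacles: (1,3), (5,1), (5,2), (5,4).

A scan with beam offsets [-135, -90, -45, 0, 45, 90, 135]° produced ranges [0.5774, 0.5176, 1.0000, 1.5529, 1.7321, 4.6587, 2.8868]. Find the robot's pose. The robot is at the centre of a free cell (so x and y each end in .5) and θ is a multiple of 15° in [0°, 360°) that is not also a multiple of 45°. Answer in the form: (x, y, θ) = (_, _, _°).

(x, y, θ) = (2.5, 5.5, 195°)

The pose lattice has 21·16 = 336 candidates. Test each by forward raycasting.
  (4.5, 1.5, 75°): beam 3 = 0.5774 ≠ 1.0000 ✗
  (5.5, 5.5, 330°): beam 1 = 4.6587 ≠ 0.5774 ✗
  (3.5, 5.5, 255°): beam 2 = 1.9319 ≠ 0.5176 ✗
  (2.5, 1.5, 30°): beam 1 = 0.5176 ≠ 0.5774 ✗
  …
  (2.5, 5.5, 195°): r_1=0.5774, r_2=0.5176, r_3=1.0000, r_4=1.5529, r_5=1.7321, r_6=4.6587, r_7=2.8868 — all match ✓
Only this pose fits every beam.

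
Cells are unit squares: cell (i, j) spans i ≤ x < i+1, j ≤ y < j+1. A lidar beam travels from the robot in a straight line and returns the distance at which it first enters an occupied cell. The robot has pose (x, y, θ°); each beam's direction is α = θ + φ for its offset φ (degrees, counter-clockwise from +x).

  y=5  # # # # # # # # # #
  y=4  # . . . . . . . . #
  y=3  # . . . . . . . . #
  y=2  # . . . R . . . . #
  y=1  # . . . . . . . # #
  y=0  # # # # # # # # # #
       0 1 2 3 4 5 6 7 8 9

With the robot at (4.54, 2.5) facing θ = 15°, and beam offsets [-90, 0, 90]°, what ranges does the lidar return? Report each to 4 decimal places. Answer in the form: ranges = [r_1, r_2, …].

ranges = [1.5529, 4.6173, 2.5882]

beam 1: φ=-90°, α=285°
  d=(0.2588,-0.9659)  start (4,2)  tX=1.7773 tY=0.5176  stride 1/|dx|=3.8637 1/|dy|=1.0353
    cross y-line → (4,1), t=0.5176
    cross y-line → (4,0), t=1.5529 (wall)
  → r_1 = 1.5529
beam 2: φ=0°, α=15°
  d=(0.9659,0.2588)  start (4,2)  tX=0.4762 tY=1.9319  stride 1/|dx|=1.0353 1/|dy|=3.8637
    cross x-line → (5,2), t=0.4762
    cross x-line → (6,2), t=1.5115
    cross y-line → (6,3), t=1.9319
    cross x-line → (7,3), t=2.5468
    cross x-line → (8,3), t=3.5821
    cross x-line → (9,3), t=4.6173 (wall)
  → r_2 = 4.6173
beam 3: φ=90°, α=105°
  d=(-0.2588,0.9659)  start (4,2)  tX=2.0864 tY=0.5176  stride 1/|dx|=3.8637 1/|dy|=1.0353
    cross y-line → (4,3), t=0.5176
    cross y-line → (4,4), t=1.5529
    cross x-line → (3,4), t=2.0864
    cross y-line → (3,5), t=2.5882 (wall)
  → r_3 = 2.5882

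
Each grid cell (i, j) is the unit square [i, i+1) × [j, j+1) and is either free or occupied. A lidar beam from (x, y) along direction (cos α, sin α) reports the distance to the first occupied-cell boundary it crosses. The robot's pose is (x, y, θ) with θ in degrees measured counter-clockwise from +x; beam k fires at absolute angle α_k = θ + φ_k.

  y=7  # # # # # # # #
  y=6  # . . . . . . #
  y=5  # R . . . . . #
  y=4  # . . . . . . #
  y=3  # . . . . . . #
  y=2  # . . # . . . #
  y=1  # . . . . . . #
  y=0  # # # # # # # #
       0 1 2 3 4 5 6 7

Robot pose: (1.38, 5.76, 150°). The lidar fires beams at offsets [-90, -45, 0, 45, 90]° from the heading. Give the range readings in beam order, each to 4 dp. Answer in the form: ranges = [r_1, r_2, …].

ranges = [1.4318, 1.2837, 0.4388, 0.3934, 0.7600]

beam 1: φ=-90°, α=60°
  dir = (cos 60°, sin 60°) = (0.5000, 0.8660); from cell (1,5)
  next x-line at t=1.2400, next y-line at t=0.2771; Δt_x=2.0000, Δt_y=1.1547
    y: enter (1,6) at t=0.2771
    x: enter (2,6) at t=1.2400
    y: enter (2,7) at t=1.4318 ← occupied
  → r_1 = 1.4318
beam 2: φ=-45°, α=105°
  dir = (cos 105°, sin 105°) = (-0.2588, 0.9659); from cell (1,5)
  next x-line at t=1.4682, next y-line at t=0.2485; Δt_x=3.8637, Δt_y=1.0353
    y: enter (1,6) at t=0.2485
    y: enter (1,7) at t=1.2837 ← occupied
  → r_2 = 1.2837
beam 3: φ=0°, α=150°
  dir = (cos 150°, sin 150°) = (-0.8660, 0.5000); from cell (1,5)
  next x-line at t=0.4388, next y-line at t=0.4800; Δt_x=1.1547, Δt_y=2.0000
    x: enter (0,5) at t=0.4388 ← occupied
  → r_3 = 0.4388
beam 4: φ=45°, α=195°
  dir = (cos 195°, sin 195°) = (-0.9659, -0.2588); from cell (1,5)
  next x-line at t=0.3934, next y-line at t=2.9364; Δt_x=1.0353, Δt_y=3.8637
    x: enter (0,5) at t=0.3934 ← occupied
  → r_4 = 0.3934
beam 5: φ=90°, α=240°
  dir = (cos 240°, sin 240°) = (-0.5000, -0.8660); from cell (1,5)
  next x-line at t=0.7600, next y-line at t=0.8776; Δt_x=2.0000, Δt_y=1.1547
    x: enter (0,5) at t=0.7600 ← occupied
  → r_5 = 0.7600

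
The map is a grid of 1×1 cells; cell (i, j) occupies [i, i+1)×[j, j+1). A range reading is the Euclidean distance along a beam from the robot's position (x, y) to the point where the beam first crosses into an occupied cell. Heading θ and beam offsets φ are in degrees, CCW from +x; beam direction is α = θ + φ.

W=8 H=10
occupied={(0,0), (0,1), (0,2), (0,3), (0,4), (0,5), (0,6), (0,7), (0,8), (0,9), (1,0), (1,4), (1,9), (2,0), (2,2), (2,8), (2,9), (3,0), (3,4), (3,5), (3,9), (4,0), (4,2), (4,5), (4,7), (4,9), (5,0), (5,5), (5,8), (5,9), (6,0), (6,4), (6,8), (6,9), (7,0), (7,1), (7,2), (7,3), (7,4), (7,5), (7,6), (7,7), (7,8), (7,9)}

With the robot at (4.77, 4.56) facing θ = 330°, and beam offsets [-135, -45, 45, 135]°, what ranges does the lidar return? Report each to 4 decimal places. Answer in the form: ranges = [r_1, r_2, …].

beam 1: φ=-135°, α=195°
  cosα=-0.9659 sinα=-0.2588 | (4,4) | tMaxX 0.7972 tMaxY 2.1637 | tΔX 1.0353 tΔY 3.8637
    t=0.7972 [x] (3,4) — stop
  → r_1 = 0.7972
beam 2: φ=-45°, α=285°
  cosα=0.2588 sinα=-0.9659 | (4,4) | tMaxX 0.8887 tMaxY 0.5798 | tΔX 3.8637 tΔY 1.0353
    t=0.5798 [y] (4,3)
    t=0.8887 [x] (5,3)
    t=1.6150 [y] (5,2)
    t=2.6503 [y] (5,1)
    t=3.6856 [y] (5,0) — stop
  → r_2 = 3.6856
beam 3: φ=45°, α=15°
  cosα=0.9659 sinα=0.2588 | (4,4) | tMaxX 0.2381 tMaxY 1.7000 | tΔX 1.0353 tΔY 3.8637
    t=0.2381 [x] (5,4)
    t=1.2734 [x] (6,4) — stop
  → r_3 = 1.2734
beam 4: φ=135°, α=105°
  cosα=-0.2588 sinα=0.9659 | (4,4) | tMaxX 2.9751 tMaxY 0.4555 | tΔX 3.8637 tΔY 1.0353
    t=0.4555 [y] (4,5) — stop
  → r_4 = 0.4555

ranges = [0.7972, 3.6856, 1.2734, 0.4555]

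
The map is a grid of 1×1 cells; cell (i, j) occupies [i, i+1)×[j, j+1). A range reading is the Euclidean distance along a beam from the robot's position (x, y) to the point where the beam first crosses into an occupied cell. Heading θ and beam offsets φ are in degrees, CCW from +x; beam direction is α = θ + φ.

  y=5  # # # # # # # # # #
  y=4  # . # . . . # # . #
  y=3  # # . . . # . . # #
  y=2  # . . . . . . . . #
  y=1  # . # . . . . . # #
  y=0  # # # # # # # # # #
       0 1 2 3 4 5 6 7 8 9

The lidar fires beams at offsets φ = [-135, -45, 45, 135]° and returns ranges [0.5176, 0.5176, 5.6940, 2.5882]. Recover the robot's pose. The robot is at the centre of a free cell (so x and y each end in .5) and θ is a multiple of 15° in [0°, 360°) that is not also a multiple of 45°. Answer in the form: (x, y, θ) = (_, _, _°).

(x, y, θ) = (3.5, 1.5, 330°)

Candidates: 24 free-cell centres × 16 headings = 384 poses. Raycast each; keep the one whose scan matches to 4 dp.
  (4.5, 1.5, 30°): beam 2 = 1.9319 ≠ 0.5176 ✗
  (3.5, 2.5, 195°): beam 1 = 2.8868 ≠ 0.5176 ✗
  (1.5, 2.5, 285°): beam 1 = 0.5774 ≠ 0.5176 ✗
  (6.5, 3.5, 165°): beam 1 = 1.0000 ≠ 0.5176 ✗
  …
  (3.5, 1.5, 330°): r_1=0.5176, r_2=0.5176, r_3=5.6940, r_4=2.5882 — all match ✓
Unique over the lattice → pose = (3.5, 1.5, 330°).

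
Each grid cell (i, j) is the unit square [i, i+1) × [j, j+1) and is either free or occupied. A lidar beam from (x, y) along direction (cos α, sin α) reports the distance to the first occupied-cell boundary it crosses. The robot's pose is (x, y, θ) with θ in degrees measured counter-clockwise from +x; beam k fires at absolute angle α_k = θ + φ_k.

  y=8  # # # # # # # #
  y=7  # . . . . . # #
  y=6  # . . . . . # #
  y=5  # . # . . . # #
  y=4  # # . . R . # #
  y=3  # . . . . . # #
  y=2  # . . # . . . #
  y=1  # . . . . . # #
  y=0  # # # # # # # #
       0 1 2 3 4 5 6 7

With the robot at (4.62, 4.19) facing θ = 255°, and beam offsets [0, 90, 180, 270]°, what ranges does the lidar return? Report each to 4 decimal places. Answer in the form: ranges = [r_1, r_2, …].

ranges = [3.3025, 1.4287, 3.9444, 2.7124]

beam 1: φ=0°, α=255°
  direction (-0.2588, -0.9659); cell (4,4); t to first gridline: x 2.3955, y 0.1967 (then +3.8637 / +1.0353)
    (4,3) via y @ 0.1967
    (4,2) via y @ 1.2320
    (4,1) via y @ 2.2673
    (3,1) via x @ 2.3955
    (3,0) via y @ 3.3025  # hit
  → r_1 = 3.3025
beam 2: φ=90°, α=345°
  direction (0.9659, -0.2588); cell (4,4); t to first gridline: x 0.3934, y 0.7341 (then +1.0353 / +3.8637)
    (5,4) via x @ 0.3934
    (5,3) via y @ 0.7341
    (6,3) via x @ 1.4287  # hit
  → r_2 = 1.4287
beam 3: φ=180°, α=75°
  direction (0.2588, 0.9659); cell (4,4); t to first gridline: x 1.4682, y 0.8386 (then +3.8637 / +1.0353)
    (4,5) via y @ 0.8386
    (5,5) via x @ 1.4682
    (5,6) via y @ 1.8738
    (5,7) via y @ 2.9091
    (5,8) via y @ 3.9444  # hit
  → r_3 = 3.9444
beam 4: φ=270°, α=165°
  direction (-0.9659, 0.2588); cell (4,4); t to first gridline: x 0.6419, y 3.1296 (then +1.0353 / +3.8637)
    (3,4) via x @ 0.6419
    (2,4) via x @ 1.6771
    (1,4) via x @ 2.7124  # hit
  → r_4 = 2.7124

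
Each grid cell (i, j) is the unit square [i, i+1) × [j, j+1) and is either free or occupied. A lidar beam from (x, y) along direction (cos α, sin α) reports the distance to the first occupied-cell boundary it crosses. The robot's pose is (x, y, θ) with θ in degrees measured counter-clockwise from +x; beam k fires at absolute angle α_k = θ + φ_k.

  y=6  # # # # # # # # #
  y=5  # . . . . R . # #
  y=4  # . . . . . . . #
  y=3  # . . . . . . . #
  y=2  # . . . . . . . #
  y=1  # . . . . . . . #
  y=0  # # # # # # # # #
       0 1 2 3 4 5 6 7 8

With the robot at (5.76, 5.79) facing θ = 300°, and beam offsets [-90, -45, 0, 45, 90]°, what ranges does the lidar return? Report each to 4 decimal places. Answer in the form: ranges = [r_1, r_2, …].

beam 1: φ=-90°, α=210°
  direction (-0.8660, -0.5000); cell (5,5); t to first gridline: x 0.8776, y 1.5800 (then +1.1547 / +2.0000)
    (4,5) via x @ 0.8776
    (4,4) via y @ 1.5800
    (3,4) via x @ 2.0323
    (2,4) via x @ 3.1870
    (2,3) via y @ 3.5800
    (1,3) via x @ 4.3417
    (0,3) via x @ 5.4964  # hit
  → r_1 = 5.4964
beam 2: φ=-45°, α=255°
  direction (-0.2588, -0.9659); cell (5,5); t to first gridline: x 2.9364, y 0.8179 (then +3.8637 / +1.0353)
    (5,4) via y @ 0.8179
    (5,3) via y @ 1.8531
    (5,2) via y @ 2.8884
    (4,2) via x @ 2.9364
    (4,1) via y @ 3.9237
    (4,0) via y @ 4.9590  # hit
  → r_2 = 4.9590
beam 3: φ=0°, α=300°
  direction (0.5000, -0.8660); cell (5,5); t to first gridline: x 0.4800, y 0.9122 (then +2.0000 / +1.1547)
    (6,5) via x @ 0.4800
    (6,4) via y @ 0.9122
    (6,3) via y @ 2.0669
    (7,3) via x @ 2.4800
    (7,2) via y @ 3.2216
    (7,1) via y @ 4.3763
    (8,1) via x @ 4.4800  # hit
  → r_3 = 4.4800
beam 4: φ=45°, α=345°
  direction (0.9659, -0.2588); cell (5,5); t to first gridline: x 0.2485, y 3.0523 (then +1.0353 / +3.8637)
    (6,5) via x @ 0.2485
    (7,5) via x @ 1.2837  # hit
  → r_4 = 1.2837
beam 5: φ=90°, α=30°
  direction (0.8660, 0.5000); cell (5,5); t to first gridline: x 0.2771, y 0.4200 (then +1.1547 / +2.0000)
    (6,5) via x @ 0.2771
    (6,6) via y @ 0.4200  # hit
  → r_5 = 0.4200

ranges = [5.4964, 4.9590, 4.4800, 1.2837, 0.4200]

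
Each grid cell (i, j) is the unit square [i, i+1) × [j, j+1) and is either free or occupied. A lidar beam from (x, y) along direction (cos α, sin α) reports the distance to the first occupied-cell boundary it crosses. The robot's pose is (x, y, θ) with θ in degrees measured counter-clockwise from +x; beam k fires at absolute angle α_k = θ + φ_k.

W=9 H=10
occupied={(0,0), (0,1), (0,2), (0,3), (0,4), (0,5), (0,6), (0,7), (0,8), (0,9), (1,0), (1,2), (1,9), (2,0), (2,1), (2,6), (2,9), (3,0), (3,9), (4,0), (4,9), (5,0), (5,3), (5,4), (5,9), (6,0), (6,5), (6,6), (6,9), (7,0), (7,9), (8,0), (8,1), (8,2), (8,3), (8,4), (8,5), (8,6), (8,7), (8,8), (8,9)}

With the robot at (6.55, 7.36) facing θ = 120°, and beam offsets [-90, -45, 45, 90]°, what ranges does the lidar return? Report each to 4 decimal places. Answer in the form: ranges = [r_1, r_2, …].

ranges = [1.6743, 1.6979, 5.7458, 6.4086]

beam 1: φ=-90°, α=30°
  d=(0.8660,0.5000)  start (6,7)  tX=0.5196 tY=1.2800  stride 1/|dx|=1.1547 1/|dy|=2.0000
    cross x-line → (7,7), t=0.5196
    cross y-line → (7,8), t=1.2800
    cross x-line → (8,8), t=1.6743 (wall)
  → r_1 = 1.6743
beam 2: φ=-45°, α=75°
  d=(0.2588,0.9659)  start (6,7)  tX=1.7387 tY=0.6626  stride 1/|dx|=3.8637 1/|dy|=1.0353
    cross y-line → (6,8), t=0.6626
    cross y-line → (6,9), t=1.6979 (wall)
  → r_2 = 1.6979
beam 3: φ=45°, α=165°
  d=(-0.9659,0.2588)  start (6,7)  tX=0.5694 tY=2.4728  stride 1/|dx|=1.0353 1/|dy|=3.8637
    cross x-line → (5,7), t=0.5694
    cross x-line → (4,7), t=1.6047
    cross y-line → (4,8), t=2.4728
    cross x-line → (3,8), t=2.6400
    cross x-line → (2,8), t=3.6752
    cross x-line → (1,8), t=4.7105
    cross x-line → (0,8), t=5.7458 (wall)
  → r_3 = 5.7458
beam 4: φ=90°, α=210°
  d=(-0.8660,-0.5000)  start (6,7)  tX=0.6351 tY=0.7200  stride 1/|dx|=1.1547 1/|dy|=2.0000
    cross x-line → (5,7), t=0.6351
    cross y-line → (5,6), t=0.7200
    cross x-line → (4,6), t=1.7898
    cross y-line → (4,5), t=2.7200
    cross x-line → (3,5), t=2.9445
    cross x-line → (2,5), t=4.0992
    cross y-line → (2,4), t=4.7200
    cross x-line → (1,4), t=5.2539
    cross x-line → (0,4), t=6.4086 (wall)
  → r_4 = 6.4086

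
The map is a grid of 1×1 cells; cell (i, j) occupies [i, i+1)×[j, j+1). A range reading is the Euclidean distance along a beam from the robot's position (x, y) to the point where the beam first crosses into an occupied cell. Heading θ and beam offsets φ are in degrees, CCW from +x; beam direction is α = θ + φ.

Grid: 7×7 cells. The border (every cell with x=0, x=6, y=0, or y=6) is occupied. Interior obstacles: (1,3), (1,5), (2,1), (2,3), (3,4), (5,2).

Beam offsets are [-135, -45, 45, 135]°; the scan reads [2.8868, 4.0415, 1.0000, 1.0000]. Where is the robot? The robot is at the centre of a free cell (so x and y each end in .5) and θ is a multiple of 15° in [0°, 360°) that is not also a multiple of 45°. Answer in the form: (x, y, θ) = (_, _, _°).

Candidates: 19 free-cell centres × 16 headings = 304 poses. Raycast each; keep the one whose scan matches to 4 dp.
  (1.5, 2.5, 120°): beam 1 = 4.6587 ≠ 2.8868 ✗
  (5.5, 1.5, 120°): beam 1 = 0.5176 ≠ 2.8868 ✗
  (5.5, 5.5, 300°): beam 1 = 1.9319 ≠ 2.8868 ✗
  (1.5, 4.5, 300°): beam 1 = 0.5176 ≠ 2.8868 ✗
  …
  (3.5, 2.5, 105°): r_1=2.8868, r_2=4.0415, r_3=1.0000, r_4=1.0000 — all match ✓
No second candidate reproduces the full scan.

(x, y, θ) = (3.5, 2.5, 105°)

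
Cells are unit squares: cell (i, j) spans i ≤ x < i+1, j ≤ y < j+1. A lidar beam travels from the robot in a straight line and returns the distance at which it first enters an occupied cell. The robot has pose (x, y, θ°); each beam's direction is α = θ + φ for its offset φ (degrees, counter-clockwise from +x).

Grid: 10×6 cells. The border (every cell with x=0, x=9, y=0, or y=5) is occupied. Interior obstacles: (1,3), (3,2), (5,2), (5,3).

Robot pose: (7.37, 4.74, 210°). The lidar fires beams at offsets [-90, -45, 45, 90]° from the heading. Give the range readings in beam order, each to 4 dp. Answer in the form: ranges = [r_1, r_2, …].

beam 1: φ=-90°, α=120°
  cosα=-0.5000 sinα=0.8660 | (7,4) | tMaxX 0.7400 tMaxY 0.3002 | tΔX 2.0000 tΔY 1.1547
    t=0.3002 [y] (7,5) — stop
  → r_1 = 0.3002
beam 2: φ=-45°, α=165°
  cosα=-0.9659 sinα=0.2588 | (7,4) | tMaxX 0.3831 tMaxY 1.0046 | tΔX 1.0353 tΔY 3.8637
    t=0.3831 [x] (6,4)
    t=1.0046 [y] (6,5) — stop
  → r_2 = 1.0046
beam 3: φ=45°, α=255°
  cosα=-0.2588 sinα=-0.9659 | (7,4) | tMaxX 1.4296 tMaxY 0.7661 | tΔX 3.8637 tΔY 1.0353
    t=0.7661 [y] (7,3)
    t=1.4296 [x] (6,3)
    t=1.8014 [y] (6,2)
    t=2.8367 [y] (6,1)
    t=3.8719 [y] (6,0) — stop
  → r_3 = 3.8719
beam 4: φ=90°, α=300°
  cosα=0.5000 sinα=-0.8660 | (7,4) | tMaxX 1.2600 tMaxY 0.8545 | tΔX 2.0000 tΔY 1.1547
    t=0.8545 [y] (7,3)
    t=1.2600 [x] (8,3)
    t=2.0092 [y] (8,2)
    t=3.1639 [y] (8,1)
    t=3.2600 [x] (9,1) — stop
  → r_4 = 3.2600

ranges = [0.3002, 1.0046, 3.8719, 3.2600]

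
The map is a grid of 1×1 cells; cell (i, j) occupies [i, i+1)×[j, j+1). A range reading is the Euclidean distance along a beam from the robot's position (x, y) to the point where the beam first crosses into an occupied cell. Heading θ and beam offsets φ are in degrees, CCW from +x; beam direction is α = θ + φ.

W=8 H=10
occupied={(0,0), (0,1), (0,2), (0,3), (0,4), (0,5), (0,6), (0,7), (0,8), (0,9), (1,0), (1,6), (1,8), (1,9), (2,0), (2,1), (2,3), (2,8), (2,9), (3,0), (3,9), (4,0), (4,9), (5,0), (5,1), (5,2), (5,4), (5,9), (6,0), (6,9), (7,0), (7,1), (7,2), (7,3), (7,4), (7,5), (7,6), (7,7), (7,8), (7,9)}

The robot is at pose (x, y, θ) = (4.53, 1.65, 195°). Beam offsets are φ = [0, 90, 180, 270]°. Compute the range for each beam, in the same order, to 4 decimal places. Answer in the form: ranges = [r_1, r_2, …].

ranges = [1.5840, 0.6729, 0.4866, 6.5740]

beam 1: φ=0°, α=195°
  direction (-0.9659, -0.2588); cell (4,1); t to first gridline: x 0.5487, y 2.5114 (then +1.0353 / +3.8637)
    (3,1) via x @ 0.5487
    (2,1) via x @ 1.5840  # hit
  → r_1 = 1.5840
beam 2: φ=90°, α=285°
  direction (0.2588, -0.9659); cell (4,1); t to first gridline: x 1.8159, y 0.6729 (then +3.8637 / +1.0353)
    (4,0) via y @ 0.6729  # hit
  → r_2 = 0.6729
beam 3: φ=180°, α=15°
  direction (0.9659, 0.2588); cell (4,1); t to first gridline: x 0.4866, y 1.3523 (then +1.0353 / +3.8637)
    (5,1) via x @ 0.4866  # hit
  → r_3 = 0.4866
beam 4: φ=270°, α=105°
  direction (-0.2588, 0.9659); cell (4,1); t to first gridline: x 2.0478, y 0.3623 (then +3.8637 / +1.0353)
    (4,2) via y @ 0.3623
    (4,3) via y @ 1.3976
    (3,3) via x @ 2.0478
    (3,4) via y @ 2.4329
    (3,5) via y @ 3.4682
    (3,6) via y @ 4.5035
    (3,7) via y @ 5.5387
    (2,7) via x @ 5.9115
    (2,8) via y @ 6.5740  # hit
  → r_4 = 6.5740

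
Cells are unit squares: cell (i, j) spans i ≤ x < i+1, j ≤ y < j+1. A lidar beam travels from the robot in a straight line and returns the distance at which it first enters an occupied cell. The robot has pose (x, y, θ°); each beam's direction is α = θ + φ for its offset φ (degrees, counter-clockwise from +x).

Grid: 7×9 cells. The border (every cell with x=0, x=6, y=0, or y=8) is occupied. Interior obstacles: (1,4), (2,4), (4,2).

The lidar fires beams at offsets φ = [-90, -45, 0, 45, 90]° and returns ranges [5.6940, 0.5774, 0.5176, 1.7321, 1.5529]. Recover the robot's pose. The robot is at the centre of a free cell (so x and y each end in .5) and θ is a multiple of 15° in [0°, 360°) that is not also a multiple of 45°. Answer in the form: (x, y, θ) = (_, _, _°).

(x, y, θ) = (5.5, 2.5, 195°)

Candidates: 32 free-cell centres × 16 headings = 512 poses. Raycast each; keep the one whose scan matches to 4 dp.
  (1.5, 2.5, 195°): beam 1 = 1.5529 ≠ 5.6940 ✗
  (2.5, 3.5, 30°): beam 1 = 2.8868 ≠ 5.6940 ✗
  (4.5, 4.5, 240°): beam 1 = 4.0415 ≠ 5.6940 ✗
  …
  (5.5, 2.5, 195°): r_1=5.6940, r_2=0.5774, r_3=0.5176, r_4=1.7321, r_5=1.5529 — all match ✓
Unique over the lattice → pose = (5.5, 2.5, 195°).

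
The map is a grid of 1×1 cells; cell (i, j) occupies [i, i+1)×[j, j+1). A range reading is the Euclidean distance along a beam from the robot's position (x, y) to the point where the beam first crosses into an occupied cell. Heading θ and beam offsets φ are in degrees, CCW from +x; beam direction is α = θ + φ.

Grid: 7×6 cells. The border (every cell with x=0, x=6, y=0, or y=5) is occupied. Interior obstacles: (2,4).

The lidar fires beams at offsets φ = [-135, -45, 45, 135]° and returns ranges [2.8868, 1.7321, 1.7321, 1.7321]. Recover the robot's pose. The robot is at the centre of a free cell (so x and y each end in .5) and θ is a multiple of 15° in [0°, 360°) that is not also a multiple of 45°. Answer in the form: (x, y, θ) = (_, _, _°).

(x, y, θ) = (4.5, 3.5, 15°)

Candidates: 19 free-cell centres × 16 headings = 304 poses. Raycast each; keep the one whose scan matches to 4 dp.
  (1.5, 1.5, 195°): beam 2 = 0.5774 ≠ 1.7321 ✗
  (4.5, 4.5, 15°): beam 1 = 4.0415 ≠ 2.8868 ✗
  (1.5, 4.5, 210°): beam 1 = 0.5176 ≠ 2.8868 ✗
  …
  (4.5, 3.5, 15°): r_1=2.8868, r_2=1.7321, r_3=1.7321, r_4=1.7321 — all match ✓
Only this pose fits every beam.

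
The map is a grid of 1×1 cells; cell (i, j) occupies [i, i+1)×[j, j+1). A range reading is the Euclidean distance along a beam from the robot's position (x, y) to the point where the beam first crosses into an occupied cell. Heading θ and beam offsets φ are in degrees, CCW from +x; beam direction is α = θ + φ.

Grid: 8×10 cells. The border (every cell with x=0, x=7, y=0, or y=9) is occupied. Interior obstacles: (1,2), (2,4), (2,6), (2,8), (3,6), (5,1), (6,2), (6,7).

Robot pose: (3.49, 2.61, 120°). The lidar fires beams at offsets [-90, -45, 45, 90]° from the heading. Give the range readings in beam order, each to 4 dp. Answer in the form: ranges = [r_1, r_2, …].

ranges = [4.0530, 6.6154, 2.5778, 2.8752]

beam 1: φ=-90°, α=30°
  cosα=0.8660 sinα=0.5000 | (3,2) | tMaxX 0.5889 tMaxY 0.7800 | tΔX 1.1547 tΔY 2.0000
    t=0.5889 [x] (4,2)
    t=0.7800 [y] (4,3)
    t=1.7436 [x] (5,3)
    t=2.7800 [y] (5,4)
    t=2.8983 [x] (6,4)
    t=4.0530 [x] (7,4) — stop
  → r_1 = 4.0530
beam 2: φ=-45°, α=75°
  cosα=0.2588 sinα=0.9659 | (3,2) | tMaxX 1.9705 tMaxY 0.4038 | tΔX 3.8637 tΔY 1.0353
    t=0.4038 [y] (3,3)
    t=1.4390 [y] (3,4)
    t=1.9705 [x] (4,4)
    t=2.4743 [y] (4,5)
    t=3.5096 [y] (4,6)
    t=4.5449 [y] (4,7)
    t=5.5801 [y] (4,8)
    t=5.8342 [x] (5,8)
    t=6.6154 [y] (5,9) — stop
  → r_2 = 6.6154
beam 3: φ=45°, α=165°
  cosα=-0.9659 sinα=0.2588 | (3,2) | tMaxX 0.5073 tMaxY 1.5068 | tΔX 1.0353 tΔY 3.8637
    t=0.5073 [x] (2,2)
    t=1.5068 [y] (2,3)
    t=1.5426 [x] (1,3)
    t=2.5778 [x] (0,3) — stop
  → r_3 = 2.5778
beam 4: φ=90°, α=210°
  cosα=-0.8660 sinα=-0.5000 | (3,2) | tMaxX 0.5658 tMaxY 1.2200 | tΔX 1.1547 tΔY 2.0000
    t=0.5658 [x] (2,2)
    t=1.2200 [y] (2,1)
    t=1.7205 [x] (1,1)
    t=2.8752 [x] (0,1) — stop
  → r_4 = 2.8752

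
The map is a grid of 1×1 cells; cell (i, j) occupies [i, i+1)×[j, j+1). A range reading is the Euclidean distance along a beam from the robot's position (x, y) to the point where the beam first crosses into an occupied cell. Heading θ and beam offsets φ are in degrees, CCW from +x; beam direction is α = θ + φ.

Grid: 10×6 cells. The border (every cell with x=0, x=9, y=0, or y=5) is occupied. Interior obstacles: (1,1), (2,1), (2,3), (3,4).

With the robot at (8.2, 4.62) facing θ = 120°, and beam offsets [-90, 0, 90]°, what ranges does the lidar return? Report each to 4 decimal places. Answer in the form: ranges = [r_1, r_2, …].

ranges = [0.7600, 0.4388, 6.0044]

beam 1: φ=-90°, α=30°
  cosα=0.8660 sinα=0.5000 | (8,4) | tMaxX 0.9238 tMaxY 0.7600 | tΔX 1.1547 tΔY 2.0000
    t=0.7600 [y] (8,5) — stop
  → r_1 = 0.7600
beam 2: φ=0°, α=120°
  cosα=-0.5000 sinα=0.8660 | (8,4) | tMaxX 0.4000 tMaxY 0.4388 | tΔX 2.0000 tΔY 1.1547
    t=0.4000 [x] (7,4)
    t=0.4388 [y] (7,5) — stop
  → r_2 = 0.4388
beam 3: φ=90°, α=210°
  cosα=-0.8660 sinα=-0.5000 | (8,4) | tMaxX 0.2309 tMaxY 1.2400 | tΔX 1.1547 tΔY 2.0000
    t=0.2309 [x] (7,4)
    t=1.2400 [y] (7,3)
    t=1.3856 [x] (6,3)
    t=2.5403 [x] (5,3)
    t=3.2400 [y] (5,2)
    t=3.6950 [x] (4,2)
    t=4.8497 [x] (3,2)
    t=5.2400 [y] (3,1)
    t=6.0044 [x] (2,1) — stop
  → r_3 = 6.0044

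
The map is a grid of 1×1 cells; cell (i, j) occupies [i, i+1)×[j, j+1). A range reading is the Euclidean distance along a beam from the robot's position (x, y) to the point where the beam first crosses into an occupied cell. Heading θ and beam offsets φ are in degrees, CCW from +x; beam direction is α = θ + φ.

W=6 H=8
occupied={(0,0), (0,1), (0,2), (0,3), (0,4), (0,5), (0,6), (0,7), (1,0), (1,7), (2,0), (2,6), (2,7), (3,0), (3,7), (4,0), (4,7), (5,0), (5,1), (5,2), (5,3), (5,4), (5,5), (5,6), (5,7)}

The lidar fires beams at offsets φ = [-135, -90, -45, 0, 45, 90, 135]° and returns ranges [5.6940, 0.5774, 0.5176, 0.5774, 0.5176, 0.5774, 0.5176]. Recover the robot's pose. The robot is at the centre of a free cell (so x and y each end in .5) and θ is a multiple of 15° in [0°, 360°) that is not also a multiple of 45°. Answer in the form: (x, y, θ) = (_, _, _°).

Candidates: 23 free-cell centres × 16 headings = 368 poses. Raycast each; keep the one whose scan matches to 4 dp.
  (4.5, 5.5, 285°): beam 1 = 1.7321 ≠ 5.6940 ✗
  (3.5, 2.5, 15°): beam 1 = 1.7321 ≠ 5.6940 ✗
  (1.5, 6.5, 330°): beam 1 = 0.5176 ≠ 5.6940 ✗
  (4.5, 6.5, 300°): beam 1 = 1.5529 ≠ 5.6940 ✗
  (2.5, 4.5, 195°): beam 1 = 2.8868 ≠ 5.6940 ✗
  …
  (1.5, 6.5, 60°): r_1=5.6940, r_2=0.5774, r_3=0.5176, r_4=0.5774, r_5=0.5176, r_6=0.5774, r_7=0.5176 — all match ✓
No second candidate reproduces the full scan.

(x, y, θ) = (1.5, 6.5, 60°)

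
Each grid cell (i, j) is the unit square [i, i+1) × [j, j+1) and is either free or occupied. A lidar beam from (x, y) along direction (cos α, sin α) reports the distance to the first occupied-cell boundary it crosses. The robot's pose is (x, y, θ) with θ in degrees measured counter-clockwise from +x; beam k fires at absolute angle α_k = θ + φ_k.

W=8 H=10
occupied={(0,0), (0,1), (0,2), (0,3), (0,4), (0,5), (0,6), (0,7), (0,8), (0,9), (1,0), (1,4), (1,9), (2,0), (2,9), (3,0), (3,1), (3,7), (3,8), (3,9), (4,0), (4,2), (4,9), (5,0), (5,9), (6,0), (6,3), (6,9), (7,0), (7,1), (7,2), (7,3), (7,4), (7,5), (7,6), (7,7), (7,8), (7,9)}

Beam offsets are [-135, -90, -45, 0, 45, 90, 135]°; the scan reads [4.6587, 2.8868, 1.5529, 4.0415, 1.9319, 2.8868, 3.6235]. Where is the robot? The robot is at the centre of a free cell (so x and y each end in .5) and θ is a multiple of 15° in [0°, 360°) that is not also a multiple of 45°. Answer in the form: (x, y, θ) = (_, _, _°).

Candidates: 42 free-cell centres × 16 headings = 672 poses. Raycast each; keep the one whose scan matches to 4 dp.
  (6.5, 1.5, 285°): beam 1 = 1.7321 ≠ 4.6587 ✗
  (3.5, 3.5, 195°): beam 1 = 6.3509 ≠ 4.6587 ✗
  (5.5, 5.5, 300°): beam 2 = 5.1962 ≠ 2.8868 ✗
  …
  (3.5, 4.5, 240°): r_1=4.6587, r_2=2.8868, r_3=1.5529, r_4=4.0415, r_5=1.9319, r_6=2.8868, r_7=3.6235 — all match ✓
No second candidate reproduces the full scan.

(x, y, θ) = (3.5, 4.5, 240°)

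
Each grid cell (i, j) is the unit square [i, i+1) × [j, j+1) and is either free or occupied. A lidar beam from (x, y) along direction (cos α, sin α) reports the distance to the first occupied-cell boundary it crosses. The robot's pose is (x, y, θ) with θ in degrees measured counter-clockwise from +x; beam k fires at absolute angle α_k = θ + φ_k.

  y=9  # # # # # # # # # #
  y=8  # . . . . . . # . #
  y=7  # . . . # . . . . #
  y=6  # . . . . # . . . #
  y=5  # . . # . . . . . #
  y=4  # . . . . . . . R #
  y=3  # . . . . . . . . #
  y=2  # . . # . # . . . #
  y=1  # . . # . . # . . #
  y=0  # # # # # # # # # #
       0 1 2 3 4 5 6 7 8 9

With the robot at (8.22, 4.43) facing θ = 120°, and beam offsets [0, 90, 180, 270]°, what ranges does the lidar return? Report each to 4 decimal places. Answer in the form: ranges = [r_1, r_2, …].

ranges = [5.2770, 2.8600, 1.5600, 0.9007]

beam 1: φ=0°, α=120°
  d=(-0.5000,0.8660)  start (8,4)  tX=0.4400 tY=0.6582  stride 1/|dx|=2.0000 1/|dy|=1.1547
    cross x-line → (7,4), t=0.4400
    cross y-line → (7,5), t=0.6582
    cross y-line → (7,6), t=1.8129
    cross x-line → (6,6), t=2.4400
    cross y-line → (6,7), t=2.9676
    cross y-line → (6,8), t=4.1223
    cross x-line → (5,8), t=4.4400
    cross y-line → (5,9), t=5.2770 (wall)
  → r_1 = 5.2770
beam 2: φ=90°, α=210°
  d=(-0.8660,-0.5000)  start (8,4)  tX=0.2540 tY=0.8600  stride 1/|dx|=1.1547 1/|dy|=2.0000
    cross x-line → (7,4), t=0.2540
    cross y-line → (7,3), t=0.8600
    cross x-line → (6,3), t=1.4087
    cross x-line → (5,3), t=2.5634
    cross y-line → (5,2), t=2.8600 (wall)
  → r_2 = 2.8600
beam 3: φ=180°, α=300°
  d=(0.5000,-0.8660)  start (8,4)  tX=1.5600 tY=0.4965  stride 1/|dx|=2.0000 1/|dy|=1.1547
    cross y-line → (8,3), t=0.4965
    cross x-line → (9,3), t=1.5600 (wall)
  → r_3 = 1.5600
beam 4: φ=270°, α=30°
  d=(0.8660,0.5000)  start (8,4)  tX=0.9007 tY=1.1400  stride 1/|dx|=1.1547 1/|dy|=2.0000
    cross x-line → (9,4), t=0.9007 (wall)
  → r_4 = 0.9007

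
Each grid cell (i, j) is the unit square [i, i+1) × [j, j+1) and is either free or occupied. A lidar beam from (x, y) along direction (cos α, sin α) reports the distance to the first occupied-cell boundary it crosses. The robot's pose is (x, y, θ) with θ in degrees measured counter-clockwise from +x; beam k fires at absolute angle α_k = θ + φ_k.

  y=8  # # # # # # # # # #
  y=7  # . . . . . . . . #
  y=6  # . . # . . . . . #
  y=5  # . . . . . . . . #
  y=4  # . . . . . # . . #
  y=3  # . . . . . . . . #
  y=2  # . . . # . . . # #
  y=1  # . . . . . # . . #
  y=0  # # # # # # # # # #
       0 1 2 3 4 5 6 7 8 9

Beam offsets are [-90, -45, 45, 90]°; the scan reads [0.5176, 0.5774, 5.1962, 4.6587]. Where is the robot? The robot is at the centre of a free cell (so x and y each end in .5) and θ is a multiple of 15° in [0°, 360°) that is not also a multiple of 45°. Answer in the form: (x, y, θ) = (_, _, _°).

Enumerate (i+0.5, j+0.5, θ) over the 51 free cells and 16 admissible headings. For each, cast all 4 beams and compare to the given ranges.
  (5.5, 7.5, 210°): beam 1 = 0.5774 ≠ 0.5176 ✗
  (8.5, 4.5, 75°): beam 3 = 4.0415 ≠ 5.1962 ✗
  (7.5, 7.5, 105°): beam 1 = 1.5529 ≠ 0.5176 ✗
  (2.5, 1.5, 330°): beam 1 = 0.5774 ≠ 0.5176 ✗
  …
  (1.5, 5.5, 255°): r_1=0.5176, r_2=0.5774, r_3=5.1962, r_4=4.6587 — all match ✓
No second candidate reproduces the full scan.

(x, y, θ) = (1.5, 5.5, 255°)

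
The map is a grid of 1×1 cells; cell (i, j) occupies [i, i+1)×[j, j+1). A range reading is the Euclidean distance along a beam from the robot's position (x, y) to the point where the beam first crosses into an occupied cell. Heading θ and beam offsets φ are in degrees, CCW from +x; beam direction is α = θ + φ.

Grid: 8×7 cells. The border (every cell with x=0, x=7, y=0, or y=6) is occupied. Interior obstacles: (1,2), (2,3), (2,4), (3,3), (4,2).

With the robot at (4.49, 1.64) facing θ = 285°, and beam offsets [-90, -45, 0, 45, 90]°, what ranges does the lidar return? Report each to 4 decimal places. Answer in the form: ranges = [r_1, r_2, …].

beam 1: φ=-90°, α=195°
  direction (-0.9659, -0.2588); cell (4,1); t to first gridline: x 0.5073, y 2.4728 (then +1.0353 / +3.8637)
    (3,1) via x @ 0.5073
    (2,1) via x @ 1.5426
    (2,0) via y @ 2.4728  # hit
  → r_1 = 2.4728
beam 2: φ=-45°, α=240°
  direction (-0.5000, -0.8660); cell (4,1); t to first gridline: x 0.9800, y 0.7390 (then +2.0000 / +1.1547)
    (4,0) via y @ 0.7390  # hit
  → r_2 = 0.7390
beam 3: φ=0°, α=285°
  direction (0.2588, -0.9659); cell (4,1); t to first gridline: x 1.9705, y 0.6626 (then +3.8637 / +1.0353)
    (4,0) via y @ 0.6626  # hit
  → r_3 = 0.6626
beam 4: φ=45°, α=330°
  direction (0.8660, -0.5000); cell (4,1); t to first gridline: x 0.5889, y 1.2800 (then +1.1547 / +2.0000)
    (5,1) via x @ 0.5889
    (5,0) via y @ 1.2800  # hit
  → r_4 = 1.2800
beam 5: φ=90°, α=15°
  direction (0.9659, 0.2588); cell (4,1); t to first gridline: x 0.5280, y 1.3909 (then +1.0353 / +3.8637)
    (5,1) via x @ 0.5280
    (5,2) via y @ 1.3909
    (6,2) via x @ 1.5633
    (7,2) via x @ 2.5985  # hit
  → r_5 = 2.5985

ranges = [2.4728, 0.7390, 0.6626, 1.2800, 2.5985]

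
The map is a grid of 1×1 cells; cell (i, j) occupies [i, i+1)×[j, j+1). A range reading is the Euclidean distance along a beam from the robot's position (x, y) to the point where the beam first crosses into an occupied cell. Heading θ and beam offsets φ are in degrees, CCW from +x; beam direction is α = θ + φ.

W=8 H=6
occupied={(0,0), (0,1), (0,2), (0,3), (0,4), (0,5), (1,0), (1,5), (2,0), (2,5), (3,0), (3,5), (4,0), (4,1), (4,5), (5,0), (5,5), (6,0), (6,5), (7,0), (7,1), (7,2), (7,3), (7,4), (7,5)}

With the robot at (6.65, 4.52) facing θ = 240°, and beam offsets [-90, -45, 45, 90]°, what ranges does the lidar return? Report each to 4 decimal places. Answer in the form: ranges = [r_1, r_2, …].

ranges = [0.9600, 5.8493, 1.3523, 0.4041]

beam 1: φ=-90°, α=150°
  cosα=-0.8660 sinα=0.5000 | (6,4) | tMaxX 0.7506 tMaxY 0.9600 | tΔX 1.1547 tΔY 2.0000
    t=0.7506 [x] (5,4)
    t=0.9600 [y] (5,5) — stop
  → r_1 = 0.9600
beam 2: φ=-45°, α=195°
  cosα=-0.9659 sinα=-0.2588 | (6,4) | tMaxX 0.6729 tMaxY 2.0091 | tΔX 1.0353 tΔY 3.8637
    t=0.6729 [x] (5,4)
    t=1.7082 [x] (4,4)
    t=2.0091 [y] (4,3)
    t=2.7435 [x] (3,3)
    t=3.7788 [x] (2,3)
    t=4.8140 [x] (1,3)
    t=5.8493 [x] (0,3) — stop
  → r_2 = 5.8493
beam 3: φ=45°, α=285°
  cosα=0.2588 sinα=-0.9659 | (6,4) | tMaxX 1.3523 tMaxY 0.5383 | tΔX 3.8637 tΔY 1.0353
    t=0.5383 [y] (6,3)
    t=1.3523 [x] (7,3) — stop
  → r_3 = 1.3523
beam 4: φ=90°, α=330°
  cosα=0.8660 sinα=-0.5000 | (6,4) | tMaxX 0.4041 tMaxY 1.0400 | tΔX 1.1547 tΔY 2.0000
    t=0.4041 [x] (7,4) — stop
  → r_4 = 0.4041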